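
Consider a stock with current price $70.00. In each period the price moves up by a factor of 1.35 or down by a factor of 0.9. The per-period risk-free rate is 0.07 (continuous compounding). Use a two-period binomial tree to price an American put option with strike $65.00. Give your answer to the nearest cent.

Risk-neutral probability p = (e^0.07 − 0.9)/(1.35 − 0.9) = 0.1725/0.4500 = 0.3834
Terminal stock prices: S_uu = 127.6, S_ud = 85.05, S_dd = 56.7
Terminal payoffs (K − S): max(-62.58, 0) = 0, max(-20.05, 0) = 0, max(8.3, 0) = 8.3
Node u (S = 94.5): continuation = e^(−0.07)·[0.3834·0.0000 + 0.6166·0.0000] = 0.0000; exercise value = 0.0000 ≤ continuation, so V_u = 0.0000
Node d (S = 63): continuation = e^(−0.07)·[0.3834·0.0000 + 0.6166·8.3000] = 4.7722; exercise value = 2.0000 ≤ continuation, so V_d = 4.7722
Node 0 (S = 70): continuation = e^(−0.07)·[0.3834·0.0000 + 0.6166·4.7722] = 2.7438; exercise value = 0.0000 ≤ continuation, so V_0 = 2.7438

$2.74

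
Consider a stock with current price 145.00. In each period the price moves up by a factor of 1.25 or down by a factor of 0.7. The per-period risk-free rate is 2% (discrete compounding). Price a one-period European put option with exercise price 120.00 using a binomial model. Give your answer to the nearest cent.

Risk-neutral probability p = (1 + 0.02 − 0.7)/(1.25 − 0.7) = 0.3200/0.5500 = 0.5818
Terminal stock prices: S_u = 181.2, S_d = 101.5
Terminal payoffs (K − S): max(-61.25, 0) = 0, max(18.5, 0) = 18.5
Node 0 (S = 145): V_0 = 1/1.02·[0.5818·0.0000 + 0.4182·18.5000] = 7.5847

7.58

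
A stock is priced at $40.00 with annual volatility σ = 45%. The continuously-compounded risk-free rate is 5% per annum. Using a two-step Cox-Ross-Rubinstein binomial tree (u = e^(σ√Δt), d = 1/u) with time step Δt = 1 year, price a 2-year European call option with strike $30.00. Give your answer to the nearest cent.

CRR parameters: u = e^(σ√Δt) = e^(0.45·√1) = 1.5683, d = 1/u = 0.6376
Per-period rate: rΔt = 0.05·1 = 0.05, so R = e^0.05 = 1.0513
Risk-neutral probability p = (e^0.05 − 0.6376)/(1.5683 − 0.6376) = 0.4136/0.9307 = 0.4445
Terminal stock prices: S_uu = 98.38, S_ud = 40, S_dd = 16.26
Terminal payoffs (S − K): max(68.38, 0) = 68.38, max(10, 0) = 10, max(-13.74, 0) = 0
Node u (S = 62.73): V_u = e^(−0.05)·[0.4445·68.3841 + 0.5555·10.0000] = 34.1956
Node d (S = 25.51): V_d = e^(−0.05)·[0.4445·10.0000 + 0.5555·0.0000] = 4.2277
Node 0 (S = 40): V_0 = e^(−0.05)·[0.4445·34.1956 + 0.5555·4.2277] = 16.6912

$16.69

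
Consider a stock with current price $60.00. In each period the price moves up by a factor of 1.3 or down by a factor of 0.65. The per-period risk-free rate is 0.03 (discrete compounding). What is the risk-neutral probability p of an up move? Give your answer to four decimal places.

Risk-neutral probability p = (1 + 0.03 − 0.65)/(1.3 − 0.65) = 0.3800/0.6500 = 0.5846

p = 0.5846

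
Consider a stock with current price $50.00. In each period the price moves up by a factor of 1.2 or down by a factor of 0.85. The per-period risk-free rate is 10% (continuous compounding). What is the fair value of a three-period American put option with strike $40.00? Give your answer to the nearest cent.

Risk-neutral probability p = (e^0.1 − 0.85)/(1.2 − 0.85) = 0.2552/0.3500 = 0.7291
Terminal stock prices: S_uuu = 86.4, S_uud = 61.2, S_udd = 43.35, S_ddd = 30.71
Terminal payoffs (K − S): max(-46.4, 0) = 0, max(-21.2, 0) = 0, max(-3.35, 0) = 0, max(9.294, 0) = 9.294
Node uu (S = 72): continuation = e^(−0.1)·[0.7291·0.0000 + 0.2709·0.0000] = 0.0000; exercise value = 0.0000 ≤ continuation, so V_uu = 0.0000
Node ud (S = 51): continuation = e^(−0.1)·[0.7291·0.0000 + 0.2709·0.0000] = 0.0000; exercise value = 0.0000 ≤ continuation, so V_ud = 0.0000
Node dd (S = 36.12): continuation = e^(−0.1)·[0.7291·0.0000 + 0.2709·9.2938] = 2.2784; exercise value = 3.8750 > continuation, so V_dd = 3.8750 (exercise)
Node u (S = 60): continuation = e^(−0.1)·[0.7291·0.0000 + 0.2709·0.0000] = 0.0000; exercise value = 0.0000 ≤ continuation, so V_u = 0.0000
Node d (S = 42.5): continuation = e^(−0.1)·[0.7291·0.0000 + 0.2709·3.8750] = 0.9500; exercise value = 0.0000 ≤ continuation, so V_d = 0.9500
Node 0 (S = 50): continuation = e^(−0.1)·[0.7291·0.0000 + 0.2709·0.9500] = 0.2329; exercise value = 0.0000 ≤ continuation, so V_0 = 0.2329

$0.23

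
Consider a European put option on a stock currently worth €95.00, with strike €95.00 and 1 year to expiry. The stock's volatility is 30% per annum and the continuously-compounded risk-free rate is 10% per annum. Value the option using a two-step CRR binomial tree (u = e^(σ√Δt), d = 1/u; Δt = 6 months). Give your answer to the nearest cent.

CRR parameters: u = e^(σ√Δt) = e^(0.3·√0.5) = 1.2363, d = 1/u = 0.8089
Per-period rate: rΔt = 0.1·0.5 = 0.05, so R = e^0.05 = 1.0513
Risk-neutral probability p = (e^0.05 − 0.8089)/(1.2363 − 0.8089) = 0.2424/0.4275 = 0.5671
Terminal stock prices: S_uu = 145.2, S_ud = 95, S_dd = 62.15
Terminal payoffs (K − S): max(-50.2, 0) = 0, max(0, 0) = 0, max(32.85, 0) = 32.85
Node u (S = 117.4): V_u = e^(−0.05)·[0.5671·0.0000 + 0.4329·0.0000] = 0.0000
Node d (S = 76.84): V_d = e^(−0.05)·[0.5671·0.0000 + 0.4329·32.8461] = 13.5253
Node 0 (S = 95): V_0 = e^(−0.05)·[0.5671·0.0000 + 0.4329·13.5253] = 5.5694

€5.57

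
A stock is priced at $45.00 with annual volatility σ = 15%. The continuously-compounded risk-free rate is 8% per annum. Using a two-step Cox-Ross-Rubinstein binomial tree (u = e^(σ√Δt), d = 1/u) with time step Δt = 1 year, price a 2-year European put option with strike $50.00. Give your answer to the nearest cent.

CRR parameters: u = e^(σ√Δt) = e^(0.15·√1) = 1.1618, d = 1/u = 0.8607
Per-period rate: rΔt = 0.08·1 = 0.08, so R = e^0.08 = 1.0833
Risk-neutral probability p = (e^0.08 − 0.8607)/(1.1618 − 0.8607) = 0.2226/0.3011 = 0.7392
Terminal stock prices: S_uu = 60.74, S_ud = 45, S_dd = 33.34
Terminal payoffs (K − S): max(-10.74, 0) = 0, max(5, 0) = 5, max(16.66, 0) = 16.66
Node u (S = 52.28): V_u = e^(−0.08)·[0.7392·0.0000 + 0.2608·5.0000] = 1.2039
Node d (S = 38.73): V_d = e^(−0.08)·[0.7392·5.0000 + 0.2608·16.6632] = 7.4240
Node 0 (S = 45): V_0 = e^(−0.08)·[0.7392·1.2039 + 0.2608·7.4240] = 2.6091

$2.61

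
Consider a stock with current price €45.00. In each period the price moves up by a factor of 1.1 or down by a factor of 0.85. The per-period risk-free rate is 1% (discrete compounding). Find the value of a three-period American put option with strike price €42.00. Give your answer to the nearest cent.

Risk-neutral probability p = (1 + 0.01 − 0.85)/(1.1 − 0.85) = 0.1600/0.2500 = 0.6400
Terminal stock prices: S_uuu = 59.9, S_uud = 46.28, S_udd = 35.76, S_ddd = 27.64
Terminal payoffs (K − S): max(-17.9, 0) = 0, max(-4.283, 0) = 0, max(6.236, 0) = 6.236, max(14.36, 0) = 14.36
Node uu (S = 54.45): continuation = 1/1.01·[0.6400·0.0000 + 0.3600·0.0000] = 0.0000; exercise value = 0.0000 ≤ continuation, so V_uu = 0.0000
Node ud (S = 42.08): continuation = 1/1.01·[0.6400·0.0000 + 0.3600·6.2362] = 2.2228; exercise value = 0.0000 ≤ continuation, so V_ud = 2.2228
Node dd (S = 32.51): continuation = 1/1.01·[0.6400·6.2362 + 0.3600·14.3644] = 9.0717; exercise value = 9.4875 > continuation, so V_dd = 9.4875 (exercise)
Node u (S = 49.5): continuation = 1/1.01·[0.6400·0.0000 + 0.3600·2.2228] = 0.7923; exercise value = 0.0000 ≤ continuation, so V_u = 0.7923
Node d (S = 38.25): continuation = 1/1.01·[0.6400·2.2228 + 0.3600·9.4875] = 4.7902; exercise value = 3.7500 ≤ continuation, so V_d = 4.7902
Node 0 (S = 45): continuation = 1/1.01·[0.6400·0.7923 + 0.3600·4.7902] = 2.2094; exercise value = 0.0000 ≤ continuation, so V_0 = 2.2094

€2.21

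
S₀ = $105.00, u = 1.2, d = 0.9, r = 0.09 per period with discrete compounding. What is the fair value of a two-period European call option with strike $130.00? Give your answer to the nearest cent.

$7.16

Risk-neutral probability p = (1 + 0.09 − 0.9)/(1.2 − 0.9) = 0.1900/0.3000 = 0.6333
Terminal stock prices: S_uu = 151.2, S_ud = 113.4, S_dd = 85.05
Terminal payoffs (S − K): max(21.2, 0) = 21.2, max(-16.6, 0) = 0, max(-44.95, 0) = 0
Node u (S = 126): V_u = 1/1.09·[0.6333·21.2000 + 0.3667·0.0000] = 12.3180
Node d (S = 94.5): V_d = 1/1.09·[0.6333·0.0000 + 0.3667·0.0000] = 0.0000
Node 0 (S = 105): V_0 = 1/1.09·[0.6333·12.3180 + 0.3667·0.0000] = 7.1573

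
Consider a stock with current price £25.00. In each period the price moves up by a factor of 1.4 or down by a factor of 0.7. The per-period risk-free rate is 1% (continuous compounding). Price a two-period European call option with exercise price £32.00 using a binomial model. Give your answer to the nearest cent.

£3.27

Risk-neutral probability p = (e^0.01 − 0.7)/(1.4 − 0.7) = 0.3101/0.7000 = 0.4429
Terminal stock prices: S_uu = 49, S_ud = 24.5, S_dd = 12.25
Terminal payoffs (S − K): max(17, 0) = 17, max(-7.5, 0) = 0, max(-19.75, 0) = 0
Node u (S = 35): V_u = e^(−0.01)·[0.4429·17.0000 + 0.5571·0.0000] = 7.4549
Node d (S = 17.5): V_d = e^(−0.01)·[0.4429·0.0000 + 0.5571·0.0000] = 0.0000
Node 0 (S = 25): V_0 = e^(−0.01)·[0.4429·7.4549 + 0.5571·0.0000] = 3.2691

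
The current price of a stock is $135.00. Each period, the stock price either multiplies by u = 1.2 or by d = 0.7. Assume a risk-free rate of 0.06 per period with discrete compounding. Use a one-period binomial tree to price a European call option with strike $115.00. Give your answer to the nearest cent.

Risk-neutral probability p = (1 + 0.06 − 0.7)/(1.2 − 0.7) = 0.3600/0.5000 = 0.7200
Terminal stock prices: S_u = 162, S_d = 94.5
Terminal payoffs (S − K): max(47, 0) = 47, max(-20.5, 0) = 0
Node 0 (S = 135): V_0 = 1/1.06·[0.7200·47.0000 + 0.2800·0.0000] = 31.9245

$31.92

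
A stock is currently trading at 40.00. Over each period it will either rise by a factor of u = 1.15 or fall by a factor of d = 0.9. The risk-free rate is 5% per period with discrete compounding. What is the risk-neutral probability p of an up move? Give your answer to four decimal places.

p = 0.6000

Risk-neutral probability p = (1 + 0.05 − 0.9)/(1.15 − 0.9) = 0.1500/0.2500 = 0.6000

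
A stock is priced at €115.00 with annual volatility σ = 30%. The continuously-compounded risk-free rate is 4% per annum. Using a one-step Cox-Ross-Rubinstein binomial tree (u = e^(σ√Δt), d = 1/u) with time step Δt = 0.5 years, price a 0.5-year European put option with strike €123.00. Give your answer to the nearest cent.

€14.86

CRR parameters: u = e^(σ√Δt) = e^(0.3·√0.5) = 1.2363, d = 1/u = 0.8089
Per-period rate: rΔt = 0.04·0.5 = 0.02, so R = e^0.02 = 1.0202
Risk-neutral probability p = (e^0.02 − 0.8089)/(1.2363 − 0.8089) = 0.2113/0.4275 = 0.4944
Terminal stock prices: S_u = 142.2, S_d = 93.02
Terminal payoffs (K − S): max(-19.18, 0) = 0, max(29.98, 0) = 29.98
Node 0 (S = 115): V_0 = e^(−0.02)·[0.4944·0.0000 + 0.5056·29.9813] = 14.8577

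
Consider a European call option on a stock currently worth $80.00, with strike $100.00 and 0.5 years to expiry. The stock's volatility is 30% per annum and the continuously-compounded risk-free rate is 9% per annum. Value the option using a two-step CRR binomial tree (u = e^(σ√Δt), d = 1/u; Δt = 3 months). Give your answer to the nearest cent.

CRR parameters: u = e^(σ√Δt) = e^(0.3·√0.25) = 1.1618, d = 1/u = 0.8607
Per-period rate: rΔt = 0.09·0.25 = 0.0225, so R = e^0.0225 = 1.0228
Risk-neutral probability p = (e^0.0225 − 0.8607)/(1.1618 − 0.8607) = 0.1620/0.3011 = 0.5381
Terminal stock prices: S_uu = 108, S_ud = 80, S_dd = 59.27
Terminal payoffs (S − K): max(7.989, 0) = 7.989, max(-20, 0) = 0, max(-40.73, 0) = 0
Node u (S = 92.95): V_u = e^(−0.0225)·[0.5381·7.9887 + 0.4619·0.0000] = 4.2034
Node d (S = 68.86): V_d = e^(−0.0225)·[0.5381·0.0000 + 0.4619·0.0000] = 0.0000
Node 0 (S = 80): V_0 = e^(−0.0225)·[0.5381·4.2034 + 0.4619·0.0000] = 2.2117

$2.21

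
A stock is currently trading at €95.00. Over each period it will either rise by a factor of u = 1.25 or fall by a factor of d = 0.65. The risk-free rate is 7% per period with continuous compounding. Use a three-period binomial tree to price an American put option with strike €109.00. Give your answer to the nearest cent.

Risk-neutral probability p = (e^0.07 − 0.65)/(1.25 − 0.65) = 0.4225/0.6000 = 0.7042
Terminal stock prices: S_uuu = 185.5, S_uud = 96.48, S_udd = 50.17, S_ddd = 26.09
Terminal payoffs (K − S): max(-76.55, 0) = 0, max(12.52, 0) = 12.52, max(58.83, 0) = 58.83, max(82.91, 0) = 82.91
Node uu (S = 148.4): continuation = e^(−0.07)·[0.7042·0.0000 + 0.2958·12.5156] = 3.4521; exercise value = 0.0000 ≤ continuation, so V_uu = 3.4521
Node ud (S = 77.19): continuation = e^(−0.07)·[0.7042·12.5156 + 0.2958·58.8281] = 24.4434; exercise value = 31.8125 > continuation, so V_ud = 31.8125 (exercise)
Node dd (S = 40.14): continuation = e^(−0.07)·[0.7042·58.8281 + 0.2958·82.9106] = 61.4934; exercise value = 68.8625 > continuation, so V_dd = 68.8625 (exercise)
Node u (S = 118.8): continuation = e^(−0.07)·[0.7042·3.4521 + 0.2958·31.8125] = 11.0411; exercise value = 0.0000 ≤ continuation, so V_u = 11.0411
Node d (S = 61.75): continuation = e^(−0.07)·[0.7042·31.8125 + 0.2958·68.8625] = 39.8809; exercise value = 47.2500 > continuation, so V_d = 47.2500 (exercise)
Node 0 (S = 95): continuation = e^(−0.07)·[0.7042·11.0411 + 0.2958·47.2500] = 20.2818; exercise value = 14.0000 ≤ continuation, so V_0 = 20.2818

€20.28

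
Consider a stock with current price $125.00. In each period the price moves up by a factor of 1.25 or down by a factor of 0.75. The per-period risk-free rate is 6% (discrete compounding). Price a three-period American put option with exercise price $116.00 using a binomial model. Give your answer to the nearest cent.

$10.10

Risk-neutral probability p = (1 + 0.06 − 0.75)/(1.25 − 0.75) = 0.3100/0.5000 = 0.6200
Terminal stock prices: S_uuu = 244.1, S_uud = 146.5, S_udd = 87.89, S_ddd = 52.73
Terminal payoffs (K − S): max(-128.1, 0) = 0, max(-30.48, 0) = 0, max(28.11, 0) = 28.11, max(63.27, 0) = 63.27
Node uu (S = 195.3): continuation = 1/1.06·[0.6200·0.0000 + 0.3800·0.0000] = 0.0000; exercise value = 0.0000 ≤ continuation, so V_uu = 0.0000
Node ud (S = 117.2): continuation = 1/1.06·[0.6200·0.0000 + 0.3800·28.1094] = 10.0769; exercise value = 0.0000 ≤ continuation, so V_ud = 10.0769
Node dd (S = 70.31): continuation = 1/1.06·[0.6200·28.1094 + 0.3800·63.2656] = 39.1215; exercise value = 45.6875 > continuation, so V_dd = 45.6875 (exercise)
Node u (S = 156.2): continuation = 1/1.06·[0.6200·0.0000 + 0.3800·10.0769] = 3.6125; exercise value = 0.0000 ≤ continuation, so V_u = 3.6125
Node d (S = 93.75): continuation = 1/1.06·[0.6200·10.0769 + 0.3800·45.6875] = 22.2726; exercise value = 22.2500 ≤ continuation, so V_d = 22.2726
Node 0 (S = 125): continuation = 1/1.06·[0.6200·3.6125 + 0.3800·22.2726] = 10.0975; exercise value = 0.0000 ≤ continuation, so V_0 = 10.0975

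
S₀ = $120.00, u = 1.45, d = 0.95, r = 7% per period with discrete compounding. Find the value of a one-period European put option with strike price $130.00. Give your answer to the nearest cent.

$11.36

Risk-neutral probability p = (1 + 0.07 − 0.95)/(1.45 − 0.95) = 0.1200/0.5000 = 0.2400
Terminal stock prices: S_u = 174, S_d = 114
Terminal payoffs (K − S): max(-44, 0) = 0, max(16, 0) = 16
Node 0 (S = 120): V_0 = 1/1.07·[0.2400·0.0000 + 0.7600·16.0000] = 11.3645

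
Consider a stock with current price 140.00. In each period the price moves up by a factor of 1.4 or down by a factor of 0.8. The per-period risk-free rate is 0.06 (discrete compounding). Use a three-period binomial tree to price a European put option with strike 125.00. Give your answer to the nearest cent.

Risk-neutral probability p = (1 + 0.06 − 0.8)/(1.4 − 0.8) = 0.2600/0.6000 = 0.4333
Terminal stock prices: S_uuu = 384.2, S_uud = 219.5, S_udd = 125.4, S_ddd = 71.68
Terminal payoffs (K − S): max(-259.2, 0) = 0, max(-94.52, 0) = 0, max(-0.44, 0) = 0, max(53.32, 0) = 53.32
Node uu (S = 274.4): V_uu = 1/1.06·[0.4333·0.0000 + 0.5667·0.0000] = 0.0000
Node ud (S = 156.8): V_ud = 1/1.06·[0.4333·0.0000 + 0.5667·0.0000] = 0.0000
Node dd (S = 89.6): V_dd = 1/1.06·[0.4333·0.0000 + 0.5667·53.3200] = 28.5044
Node u (S = 196): V_u = 1/1.06·[0.4333·0.0000 + 0.5667·0.0000] = 0.0000
Node d (S = 112): V_d = 1/1.06·[0.4333·0.0000 + 0.5667·28.5044] = 15.2382
Node 0 (S = 140): V_0 = 1/1.06·[0.4333·0.0000 + 0.5667·15.2382] = 8.1462

8.15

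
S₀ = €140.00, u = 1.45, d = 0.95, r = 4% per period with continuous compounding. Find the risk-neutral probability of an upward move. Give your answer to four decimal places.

p = 0.1816

Risk-neutral probability p = (e^0.04 − 0.95)/(1.45 − 0.95) = 0.0908/0.5000 = 0.1816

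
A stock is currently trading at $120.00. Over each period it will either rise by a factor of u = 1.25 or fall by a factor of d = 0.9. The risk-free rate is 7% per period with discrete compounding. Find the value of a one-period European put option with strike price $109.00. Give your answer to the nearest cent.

$0.48

Risk-neutral probability p = (1 + 0.07 − 0.9)/(1.25 − 0.9) = 0.1700/0.3500 = 0.4857
Terminal stock prices: S_u = 150, S_d = 108
Terminal payoffs (K − S): max(-41, 0) = 0, max(1, 0) = 1
Node 0 (S = 120): V_0 = 1/1.07·[0.4857·0.0000 + 0.5143·1.0000] = 0.4806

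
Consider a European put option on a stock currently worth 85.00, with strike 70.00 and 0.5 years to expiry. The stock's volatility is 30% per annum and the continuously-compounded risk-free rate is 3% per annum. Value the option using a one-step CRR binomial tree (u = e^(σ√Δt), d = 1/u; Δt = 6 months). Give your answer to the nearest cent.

CRR parameters: u = e^(σ√Δt) = e^(0.3·√0.5) = 1.2363, d = 1/u = 0.8089
Per-period rate: rΔt = 0.03·0.5 = 0.015, so R = e^0.015 = 1.0151
Risk-neutral probability p = (e^0.015 − 0.8089)/(1.2363 − 0.8089) = 0.2063/0.4275 = 0.4825
Terminal stock prices: S_u = 105.1, S_d = 68.75
Terminal payoffs (K − S): max(-35.09, 0) = 0, max(1.247, 0) = 1.247
Node 0 (S = 85): V_0 = e^(−0.015)·[0.4825·0.0000 + 0.5175·1.2471] = 0.6357

0.64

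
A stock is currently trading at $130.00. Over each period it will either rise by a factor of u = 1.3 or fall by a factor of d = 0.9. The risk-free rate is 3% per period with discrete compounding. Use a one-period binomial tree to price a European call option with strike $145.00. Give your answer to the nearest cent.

$7.57

Risk-neutral probability p = (1 + 0.03 − 0.9)/(1.3 − 0.9) = 0.1300/0.4000 = 0.3250
Terminal stock prices: S_u = 169, S_d = 117
Terminal payoffs (S − K): max(24, 0) = 24, max(-28, 0) = 0
Node 0 (S = 130): V_0 = 1/1.03·[0.3250·24.0000 + 0.6750·0.0000] = 7.5728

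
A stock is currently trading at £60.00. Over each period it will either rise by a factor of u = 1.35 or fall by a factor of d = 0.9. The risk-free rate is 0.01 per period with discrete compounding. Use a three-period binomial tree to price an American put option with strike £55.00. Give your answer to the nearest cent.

£4.71

Risk-neutral probability p = (1 + 0.01 − 0.9)/(1.35 − 0.9) = 0.1100/0.4500 = 0.2444
Terminal stock prices: S_uuu = 147.6, S_uud = 98.42, S_udd = 65.61, S_ddd = 43.74
Terminal payoffs (K − S): max(-92.62, 0) = 0, max(-43.42, 0) = 0, max(-10.61, 0) = 0, max(11.26, 0) = 11.26
Node uu (S = 109.4): continuation = 1/1.01·[0.2444·0.0000 + 0.7556·0.0000] = 0.0000; exercise value = 0.0000 ≤ continuation, so V_uu = 0.0000
Node ud (S = 72.9): continuation = 1/1.01·[0.2444·0.0000 + 0.7556·0.0000] = 0.0000; exercise value = 0.0000 ≤ continuation, so V_ud = 0.0000
Node dd (S = 48.6): continuation = 1/1.01·[0.2444·0.0000 + 0.7556·11.2600] = 8.4233; exercise value = 6.4000 ≤ continuation, so V_dd = 8.4233
Node u (S = 81): continuation = 1/1.01·[0.2444·0.0000 + 0.7556·0.0000] = 0.0000; exercise value = 0.0000 ≤ continuation, so V_u = 0.0000
Node d (S = 54): continuation = 1/1.01·[0.2444·0.0000 + 0.7556·8.4233] = 6.3013; exercise value = 1.0000 ≤ continuation, so V_d = 6.3013
Node 0 (S = 60): continuation = 1/1.01·[0.2444·0.0000 + 0.7556·6.3013] = 4.7138; exercise value = 0.0000 ≤ continuation, so V_0 = 4.7138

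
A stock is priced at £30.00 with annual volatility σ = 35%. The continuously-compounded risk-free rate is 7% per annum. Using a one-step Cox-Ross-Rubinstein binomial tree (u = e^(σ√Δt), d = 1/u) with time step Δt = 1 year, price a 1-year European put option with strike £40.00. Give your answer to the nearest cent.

£8.53

CRR parameters: u = e^(σ√Δt) = e^(0.35·√1) = 1.4191, d = 1/u = 0.7047
Per-period rate: rΔt = 0.07·1 = 0.07, so R = e^0.07 = 1.0725
Risk-neutral probability p = (e^0.07 − 0.7047)/(1.4191 − 0.7047) = 0.3678/0.7144 = 0.5149
Terminal stock prices: S_u = 42.57, S_d = 21.14
Terminal payoffs (K − S): max(-2.572, 0) = 0, max(18.86, 0) = 18.86
Node 0 (S = 30): V_0 = e^(−0.07)·[0.5149·0.0000 + 0.4851·18.8594] = 8.5305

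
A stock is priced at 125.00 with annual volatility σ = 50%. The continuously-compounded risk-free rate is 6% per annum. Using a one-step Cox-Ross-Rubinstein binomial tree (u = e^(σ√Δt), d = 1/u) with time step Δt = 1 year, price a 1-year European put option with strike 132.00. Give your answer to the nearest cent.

CRR parameters: u = e^(σ√Δt) = e^(0.5·√1) = 1.6487, d = 1/u = 0.6065
Per-period rate: rΔt = 0.06·1 = 0.06, so R = e^0.06 = 1.0618
Risk-neutral probability p = (e^0.06 − 0.6065)/(1.6487 − 0.6065) = 0.4553/1.0422 = 0.4369
Terminal stock prices: S_u = 206.1, S_d = 75.82
Terminal payoffs (K − S): max(-74.09, 0) = 0, max(56.18, 0) = 56.18
Node 0 (S = 125): V_0 = e^(−0.06)·[0.4369·0.0000 + 0.5631·56.1837] = 29.7960

29.80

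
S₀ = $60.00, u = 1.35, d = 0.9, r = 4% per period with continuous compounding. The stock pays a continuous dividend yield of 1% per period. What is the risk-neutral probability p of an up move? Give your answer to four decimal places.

p = 0.2899

Per-period risk-free factor R = e^0.04 = 1.0408; dividend-adjusted growth = e^(0.04−0.01) = 1.0305.
Risk-neutral probability p = (1.0305 − 0.9)/(1.35 − 0.9) = 0.1305/0.4500 = 0.2899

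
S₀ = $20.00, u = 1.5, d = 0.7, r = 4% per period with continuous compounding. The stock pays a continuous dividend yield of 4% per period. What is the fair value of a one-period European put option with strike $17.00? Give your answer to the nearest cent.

$1.80

Per-period risk-free factor R = e^0.04 = 1.0408; dividend-adjusted growth = e^(0.04−0.04) = 1.0000.
Risk-neutral probability p = (1.0000 − 0.7)/(1.5 − 0.7) = 0.3000/0.8000 = 0.3750
Terminal stock prices: S_u = 30, S_d = 14
Terminal payoffs (K − S): max(-13, 0) = 0, max(3, 0) = 3
Node 0 (S = 20): V_0 = e^(−0.04)·[0.3750·0.0000 + 0.6250·3.0000] = 1.8015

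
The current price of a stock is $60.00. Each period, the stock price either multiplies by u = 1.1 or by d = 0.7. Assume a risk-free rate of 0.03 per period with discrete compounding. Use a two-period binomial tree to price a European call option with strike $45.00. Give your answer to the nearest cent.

Risk-neutral probability p = (1 + 0.03 − 0.7)/(1.1 − 0.7) = 0.3300/0.4000 = 0.8250
Terminal stock prices: S_uu = 72.6, S_ud = 46.2, S_dd = 29.4
Terminal payoffs (S − K): max(27.6, 0) = 27.6, max(1.2, 0) = 1.2, max(-15.6, 0) = 0
Node u (S = 66): V_u = 1/1.03·[0.8250·27.6000 + 0.1750·1.2000] = 22.3107
Node d (S = 42): V_d = 1/1.03·[0.8250·1.2000 + 0.1750·0.0000] = 0.9612
Node 0 (S = 60): V_0 = 1/1.03·[0.8250·22.3107 + 0.1750·0.9612] = 18.0335

$18.03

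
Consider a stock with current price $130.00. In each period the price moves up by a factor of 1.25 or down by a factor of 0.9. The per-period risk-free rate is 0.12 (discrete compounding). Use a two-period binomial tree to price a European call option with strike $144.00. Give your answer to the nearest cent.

Risk-neutral probability p = (1 + 0.12 − 0.9)/(1.25 − 0.9) = 0.2200/0.3500 = 0.6286
Terminal stock prices: S_uu = 203.1, S_ud = 146.2, S_dd = 105.3
Terminal payoffs (S − K): max(59.12, 0) = 59.12, max(2.25, 0) = 2.25, max(-38.7, 0) = 0
Node u (S = 162.5): V_u = 1/1.12·[0.6286·59.1250 + 0.3714·2.2500] = 33.9286
Node d (S = 117): V_d = 1/1.12·[0.6286·2.2500 + 0.3714·0.0000] = 1.2628
Node 0 (S = 130): V_0 = 1/1.12·[0.6286·33.9286 + 0.3714·1.2628] = 19.4603

$19.46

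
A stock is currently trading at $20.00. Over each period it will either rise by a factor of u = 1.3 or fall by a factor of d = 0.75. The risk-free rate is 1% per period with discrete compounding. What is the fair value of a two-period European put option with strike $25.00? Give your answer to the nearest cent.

$6.44

Risk-neutral probability p = (1 + 0.01 − 0.75)/(1.3 − 0.75) = 0.2600/0.5500 = 0.4727
Terminal stock prices: S_uu = 33.8, S_ud = 19.5, S_dd = 11.25
Terminal payoffs (K − S): max(-8.8, 0) = 0, max(5.5, 0) = 5.5, max(13.75, 0) = 13.75
Node u (S = 26): V_u = 1/1.01·[0.4727·0.0000 + 0.5273·5.5000] = 2.8713
Node d (S = 15): V_d = 1/1.01·[0.4727·5.5000 + 0.5273·13.7500] = 9.7525
Node 0 (S = 20): V_0 = 1/1.01·[0.4727·2.8713 + 0.5273·9.7525] = 6.4352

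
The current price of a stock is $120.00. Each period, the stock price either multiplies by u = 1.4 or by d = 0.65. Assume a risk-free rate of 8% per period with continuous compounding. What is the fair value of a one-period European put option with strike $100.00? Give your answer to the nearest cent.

Risk-neutral probability p = (e^0.08 − 0.65)/(1.4 − 0.65) = 0.4333/0.7500 = 0.5777
Terminal stock prices: S_u = 168, S_d = 78
Terminal payoffs (K − S): max(-68, 0) = 0, max(22, 0) = 22
Node 0 (S = 120): V_0 = e^(−0.08)·[0.5777·0.0000 + 0.4223·22.0000] = 8.5760

$8.58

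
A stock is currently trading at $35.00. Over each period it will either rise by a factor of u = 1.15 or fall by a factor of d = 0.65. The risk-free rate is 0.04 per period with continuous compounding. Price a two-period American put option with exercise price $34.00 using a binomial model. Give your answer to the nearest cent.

Risk-neutral probability p = (e^0.04 − 0.65)/(1.15 − 0.65) = 0.3908/0.5000 = 0.7816
Terminal stock prices: S_uu = 46.29, S_ud = 26.16, S_dd = 14.79
Terminal payoffs (K − S): max(-12.29, 0) = 0, max(7.837, 0) = 7.837, max(19.21, 0) = 19.21
Node u (S = 40.25): continuation = e^(−0.04)·[0.7816·0.0000 + 0.2184·7.8375] = 1.6444; exercise value = 0.0000 ≤ continuation, so V_u = 1.6444
Node d (S = 22.75): continuation = e^(−0.04)·[0.7816·7.8375 + 0.2184·19.2125] = 9.9168; exercise value = 11.2500 > continuation, so V_d = 11.2500 (exercise)
Node 0 (S = 35): continuation = e^(−0.04)·[0.7816·1.6444 + 0.2184·11.2500] = 3.5954; exercise value = 0.0000 ≤ continuation, so V_0 = 3.5954

$3.60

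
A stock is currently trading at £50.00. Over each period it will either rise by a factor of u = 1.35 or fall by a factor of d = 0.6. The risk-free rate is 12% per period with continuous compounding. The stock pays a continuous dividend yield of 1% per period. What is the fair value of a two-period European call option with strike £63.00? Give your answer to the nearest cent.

£10.48

Per-period risk-free factor R = e^0.12 = 1.1275; dividend-adjusted growth = e^(0.12−0.01) = 1.1163.
Risk-neutral probability p = (1.1163 − 0.6)/(1.35 − 0.6) = 0.5163/0.7500 = 0.6884
Terminal stock prices: S_uu = 91.13, S_ud = 40.5, S_dd = 18
Terminal payoffs (S − K): max(28.13, 0) = 28.13, max(-22.5, 0) = 0, max(-45, 0) = 0
Node u (S = 67.5): V_u = e^(−0.12)·[0.6884·28.1250 + 0.3116·0.0000] = 17.1712
Node d (S = 30): V_d = e^(−0.12)·[0.6884·0.0000 + 0.3116·0.0000] = 0.0000
Node 0 (S = 50): V_0 = e^(−0.12)·[0.6884·17.1712 + 0.3116·0.0000] = 10.4835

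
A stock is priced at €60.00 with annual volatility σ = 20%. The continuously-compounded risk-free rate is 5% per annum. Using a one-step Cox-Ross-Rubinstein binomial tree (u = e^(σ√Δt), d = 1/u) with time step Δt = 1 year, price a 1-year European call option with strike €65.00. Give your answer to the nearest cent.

€4.55

CRR parameters: u = e^(σ√Δt) = e^(0.2·√1) = 1.2214, d = 1/u = 0.8187
Per-period rate: rΔt = 0.05·1 = 0.05, so R = e^0.05 = 1.0513
Risk-neutral probability p = (e^0.05 − 0.8187)/(1.2214 − 0.8187) = 0.2325/0.4027 = 0.5775
Terminal stock prices: S_u = 73.28, S_d = 49.12
Terminal payoffs (S − K): max(8.284, 0) = 8.284, max(-15.88, 0) = 0
Node 0 (S = 60): V_0 = e^(−0.05)·[0.5775·8.2842 + 0.4225·0.0000] = 4.5507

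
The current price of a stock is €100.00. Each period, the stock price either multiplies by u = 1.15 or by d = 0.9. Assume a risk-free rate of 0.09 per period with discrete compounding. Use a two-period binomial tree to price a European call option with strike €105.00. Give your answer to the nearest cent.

Risk-neutral probability p = (1 + 0.09 − 0.9)/(1.15 − 0.9) = 0.1900/0.2500 = 0.7600
Terminal stock prices: S_uu = 132.2, S_ud = 103.5, S_dd = 81
Terminal payoffs (S − K): max(27.25, 0) = 27.25, max(-1.5, 0) = 0, max(-24, 0) = 0
Node u (S = 115): V_u = 1/1.09·[0.7600·27.2500 + 0.2400·0.0000] = 19.0000
Node d (S = 90): V_d = 1/1.09·[0.7600·0.0000 + 0.2400·0.0000] = 0.0000
Node 0 (S = 100): V_0 = 1/1.09·[0.7600·19.0000 + 0.2400·0.0000] = 13.2477

€13.25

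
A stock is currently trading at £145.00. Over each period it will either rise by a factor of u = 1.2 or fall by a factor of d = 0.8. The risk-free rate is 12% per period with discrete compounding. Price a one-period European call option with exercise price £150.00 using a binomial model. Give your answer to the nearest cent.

£17.14

Risk-neutral probability p = (1 + 0.12 − 0.8)/(1.2 − 0.8) = 0.3200/0.4000 = 0.8000
Terminal stock prices: S_u = 174, S_d = 116
Terminal payoffs (S − K): max(24, 0) = 24, max(-34, 0) = 0
Node 0 (S = 145): V_0 = 1/1.12·[0.8000·24.0000 + 0.2000·0.0000] = 17.1429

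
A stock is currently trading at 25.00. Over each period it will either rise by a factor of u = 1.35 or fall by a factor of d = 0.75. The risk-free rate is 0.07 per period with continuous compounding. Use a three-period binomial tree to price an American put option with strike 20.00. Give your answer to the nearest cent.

Risk-neutral probability p = (e^0.07 − 0.75)/(1.35 − 0.75) = 0.3225/0.6000 = 0.5375
Terminal stock prices: S_uuu = 61.51, S_uud = 34.17, S_udd = 18.98, S_ddd = 10.55
Terminal payoffs (K − S): max(-41.51, 0) = 0, max(-14.17, 0) = 0, max(1.016, 0) = 1.016, max(9.453, 0) = 9.453
Node uu (S = 45.56): continuation = e^(−0.07)·[0.5375·0.0000 + 0.4625·0.0000] = 0.0000; exercise value = 0.0000 ≤ continuation, so V_uu = 0.0000
Node ud (S = 25.31): continuation = e^(−0.07)·[0.5375·0.0000 + 0.4625·1.0156] = 0.4380; exercise value = 0.0000 ≤ continuation, so V_ud = 0.4380
Node dd (S = 14.06): continuation = e^(−0.07)·[0.5375·1.0156 + 0.4625·9.4531] = 4.5854; exercise value = 5.9375 > continuation, so V_dd = 5.9375 (exercise)
Node u (S = 33.75): continuation = e^(−0.07)·[0.5375·0.0000 + 0.4625·0.4380] = 0.1889; exercise value = 0.0000 ≤ continuation, so V_u = 0.1889
Node d (S = 18.75): continuation = e^(−0.07)·[0.5375·0.4380 + 0.4625·5.9375] = 2.7799; exercise value = 1.2500 ≤ continuation, so V_d = 2.7799
Node 0 (S = 25): continuation = e^(−0.07)·[0.5375·0.1889 + 0.4625·2.7799] = 1.2934; exercise value = 0.0000 ≤ continuation, so V_0 = 1.2934

1.29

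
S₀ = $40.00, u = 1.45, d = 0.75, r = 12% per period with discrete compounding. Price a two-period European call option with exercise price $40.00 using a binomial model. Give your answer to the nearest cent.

$11.21

Risk-neutral probability p = (1 + 0.12 − 0.75)/(1.45 − 0.75) = 0.3700/0.7000 = 0.5286
Terminal stock prices: S_uu = 84.1, S_ud = 43.5, S_dd = 22.5
Terminal payoffs (S − K): max(44.1, 0) = 44.1, max(3.5, 0) = 3.5, max(-17.5, 0) = 0
Node u (S = 58): V_u = 1/1.12·[0.5286·44.1000 + 0.4714·3.5000] = 22.2857
Node d (S = 30): V_d = 1/1.12·[0.5286·3.5000 + 0.4714·0.0000] = 1.6518
Node 0 (S = 40): V_0 = 1/1.12·[0.5286·22.2857 + 0.4714·1.6518] = 11.2128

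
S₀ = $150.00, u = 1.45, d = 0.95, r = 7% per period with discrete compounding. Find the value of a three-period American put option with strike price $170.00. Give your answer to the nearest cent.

$20.00

Risk-neutral probability p = (1 + 0.07 − 0.95)/(1.45 − 0.95) = 0.1200/0.5000 = 0.2400
Terminal stock prices: S_uuu = 457.3, S_uud = 299.6, S_udd = 196.3, S_ddd = 128.6
Terminal payoffs (K − S): max(-287.3, 0) = 0, max(-129.6, 0) = 0, max(-26.29, 0) = 0, max(41.39, 0) = 41.39
Node uu (S = 315.4): continuation = 1/1.07·[0.2400·0.0000 + 0.7600·0.0000] = 0.0000; exercise value = 0.0000 ≤ continuation, so V_uu = 0.0000
Node ud (S = 206.6): continuation = 1/1.07·[0.2400·0.0000 + 0.7600·0.0000] = 0.0000; exercise value = 0.0000 ≤ continuation, so V_ud = 0.0000
Node dd (S = 135.4): continuation = 1/1.07·[0.2400·0.0000 + 0.7600·41.3938] = 29.4012; exercise value = 34.6250 > continuation, so V_dd = 34.6250 (exercise)
Node u (S = 217.5): continuation = 1/1.07·[0.2400·0.0000 + 0.7600·0.0000] = 0.0000; exercise value = 0.0000 ≤ continuation, so V_u = 0.0000
Node d (S = 142.5): continuation = 1/1.07·[0.2400·0.0000 + 0.7600·34.6250] = 24.5935; exercise value = 27.5000 > continuation, so V_d = 27.5000 (exercise)
Node 0 (S = 150): continuation = 1/1.07·[0.2400·0.0000 + 0.7600·27.5000] = 19.5327; exercise value = 20.0000 > continuation, so V_0 = 20.0000 (exercise)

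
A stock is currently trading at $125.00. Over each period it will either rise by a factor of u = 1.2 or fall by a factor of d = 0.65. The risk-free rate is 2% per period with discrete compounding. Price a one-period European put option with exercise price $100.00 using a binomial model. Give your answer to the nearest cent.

$6.02

Risk-neutral probability p = (1 + 0.02 − 0.65)/(1.2 − 0.65) = 0.3700/0.5500 = 0.6727
Terminal stock prices: S_u = 150, S_d = 81.25
Terminal payoffs (K − S): max(-50, 0) = 0, max(18.75, 0) = 18.75
Node 0 (S = 125): V_0 = 1/1.02·[0.6727·0.0000 + 0.3273·18.7500] = 6.0160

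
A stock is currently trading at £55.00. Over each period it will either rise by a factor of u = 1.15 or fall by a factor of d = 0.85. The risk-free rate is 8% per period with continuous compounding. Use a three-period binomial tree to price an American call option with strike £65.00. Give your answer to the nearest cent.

£6.90

Risk-neutral probability p = (e^0.08 − 0.85)/(1.15 − 0.85) = 0.2333/0.3000 = 0.7776
Terminal stock prices: S_uuu = 83.65, S_uud = 61.83, S_udd = 45.7, S_ddd = 33.78
Terminal payoffs (S − K): max(18.65, 0) = 18.65, max(-3.173, 0) = 0, max(-19.3, 0) = 0, max(-31.22, 0) = 0
Node uu (S = 72.74): continuation = e^(−0.08)·[0.7776·18.6481 + 0.2224·0.0000] = 13.3863; exercise value = 7.7375 ≤ continuation, so V_uu = 13.3863
Node ud (S = 53.76): continuation = e^(−0.08)·[0.7776·0.0000 + 0.2224·0.0000] = 0.0000; exercise value = 0.0000 ≤ continuation, so V_ud = 0.0000
Node dd (S = 39.74): continuation = e^(−0.08)·[0.7776·0.0000 + 0.2224·0.0000] = 0.0000; exercise value = 0.0000 ≤ continuation, so V_dd = 0.0000
Node u (S = 63.25): continuation = e^(−0.08)·[0.7776·13.3863 + 0.2224·0.0000] = 9.6092; exercise value = 0.0000 ≤ continuation, so V_u = 9.6092
Node d (S = 46.75): continuation = e^(−0.08)·[0.7776·0.0000 + 0.2224·0.0000] = 0.0000; exercise value = 0.0000 ≤ continuation, so V_d = 0.0000
Node 0 (S = 55): continuation = e^(−0.08)·[0.7776·9.6092 + 0.2224·0.0000] = 6.8978; exercise value = 0.0000 ≤ continuation, so V_0 = 6.8978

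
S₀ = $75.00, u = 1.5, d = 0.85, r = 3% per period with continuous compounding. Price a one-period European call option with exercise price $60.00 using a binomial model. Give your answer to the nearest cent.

$16.77

Risk-neutral probability p = (e^0.03 − 0.85)/(1.5 − 0.85) = 0.1805/0.6500 = 0.2776
Terminal stock prices: S_u = 112.5, S_d = 63.75
Terminal payoffs (S − K): max(52.5, 0) = 52.5, max(3.75, 0) = 3.75
Node 0 (S = 75): V_0 = e^(−0.03)·[0.2776·52.5000 + 0.7224·3.7500] = 16.7733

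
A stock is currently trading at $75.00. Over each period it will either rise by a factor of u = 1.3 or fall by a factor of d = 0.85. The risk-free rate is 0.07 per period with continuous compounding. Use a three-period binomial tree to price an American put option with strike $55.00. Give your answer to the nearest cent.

Risk-neutral probability p = (e^0.07 − 0.85)/(1.3 − 0.85) = 0.2225/0.4500 = 0.4945
Terminal stock prices: S_uuu = 164.8, S_uud = 107.7, S_udd = 70.44, S_ddd = 46.06
Terminal payoffs (K − S): max(-109.8, 0) = 0, max(-52.74, 0) = 0, max(-15.44, 0) = 0, max(8.941, 0) = 8.941
Node uu (S = 126.8): continuation = e^(−0.07)·[0.4945·0.0000 + 0.5055·0.0000] = 0.0000; exercise value = 0.0000 ≤ continuation, so V_uu = 0.0000
Node ud (S = 82.88): continuation = e^(−0.07)·[0.4945·0.0000 + 0.5055·0.0000] = 0.0000; exercise value = 0.0000 ≤ continuation, so V_ud = 0.0000
Node dd (S = 54.19): continuation = e^(−0.07)·[0.4945·0.0000 + 0.5055·8.9406] = 4.2143; exercise value = 0.8125 ≤ continuation, so V_dd = 4.2143
Node u (S = 97.5): continuation = e^(−0.07)·[0.4945·0.0000 + 0.5055·0.0000] = 0.0000; exercise value = 0.0000 ≤ continuation, so V_u = 0.0000
Node d (S = 63.75): continuation = e^(−0.07)·[0.4945·0.0000 + 0.5055·4.2143] = 1.9864; exercise value = 0.0000 ≤ continuation, so V_d = 1.9864
Node 0 (S = 75): continuation = e^(−0.07)·[0.4945·0.0000 + 0.5055·1.9864] = 0.9363; exercise value = 0.0000 ≤ continuation, so V_0 = 0.9363

$0.94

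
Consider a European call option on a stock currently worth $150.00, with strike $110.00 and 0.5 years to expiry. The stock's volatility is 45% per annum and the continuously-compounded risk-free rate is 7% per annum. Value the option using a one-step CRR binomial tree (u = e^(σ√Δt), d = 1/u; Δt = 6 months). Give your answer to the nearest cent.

$44.23

CRR parameters: u = e^(σ√Δt) = e^(0.45·√0.5) = 1.3746, d = 1/u = 0.7275
Per-period rate: rΔt = 0.07·0.5 = 0.035, so R = e^0.035 = 1.0356
Risk-neutral probability p = (e^0.035 − 0.7275)/(1.3746 − 0.7275) = 0.3082/0.6472 = 0.4762
Terminal stock prices: S_u = 206.2, S_d = 109.1
Terminal payoffs (S − K): max(96.2, 0) = 96.2, max(-0.8812, 0) = 0
Node 0 (S = 150): V_0 = e^(−0.035)·[0.4762·96.1973 + 0.5238·0.0000] = 44.2291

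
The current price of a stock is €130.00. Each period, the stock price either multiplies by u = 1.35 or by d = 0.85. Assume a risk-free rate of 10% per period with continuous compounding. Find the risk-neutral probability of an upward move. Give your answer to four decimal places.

p = 0.5103

Risk-neutral probability p = (e^0.1 − 0.85)/(1.35 − 0.85) = 0.2552/0.5000 = 0.5103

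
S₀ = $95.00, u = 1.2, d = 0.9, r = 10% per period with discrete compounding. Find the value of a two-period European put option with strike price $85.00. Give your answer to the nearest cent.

$0.74

Risk-neutral probability p = (1 + 0.1 − 0.9)/(1.2 − 0.9) = 0.2000/0.3000 = 0.6667
Terminal stock prices: S_uu = 136.8, S_ud = 102.6, S_dd = 76.95
Terminal payoffs (K − S): max(-51.8, 0) = 0, max(-17.6, 0) = 0, max(8.05, 0) = 8.05
Node u (S = 114): V_u = 1/1.1·[0.6667·0.0000 + 0.3333·0.0000] = 0.0000
Node d (S = 85.5): V_d = 1/1.1·[0.6667·0.0000 + 0.3333·8.0500] = 2.4394
Node 0 (S = 95): V_0 = 1/1.1·[0.6667·0.0000 + 0.3333·2.4394] = 0.7392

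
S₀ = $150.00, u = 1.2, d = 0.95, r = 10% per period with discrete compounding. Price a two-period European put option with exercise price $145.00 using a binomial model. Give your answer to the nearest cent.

Risk-neutral probability p = (1 + 0.1 − 0.95)/(1.2 − 0.95) = 0.1500/0.2500 = 0.6000
Terminal stock prices: S_uu = 216, S_ud = 171, S_dd = 135.4
Terminal payoffs (K − S): max(-71, 0) = 0, max(-26, 0) = 0, max(9.625, 0) = 9.625
Node u (S = 180): V_u = 1/1.1·[0.6000·0.0000 + 0.4000·0.0000] = 0.0000
Node d (S = 142.5): V_d = 1/1.1·[0.6000·0.0000 + 0.4000·9.6250] = 3.5000
Node 0 (S = 150): V_0 = 1/1.1·[0.6000·0.0000 + 0.4000·3.5000] = 1.2727

$1.27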